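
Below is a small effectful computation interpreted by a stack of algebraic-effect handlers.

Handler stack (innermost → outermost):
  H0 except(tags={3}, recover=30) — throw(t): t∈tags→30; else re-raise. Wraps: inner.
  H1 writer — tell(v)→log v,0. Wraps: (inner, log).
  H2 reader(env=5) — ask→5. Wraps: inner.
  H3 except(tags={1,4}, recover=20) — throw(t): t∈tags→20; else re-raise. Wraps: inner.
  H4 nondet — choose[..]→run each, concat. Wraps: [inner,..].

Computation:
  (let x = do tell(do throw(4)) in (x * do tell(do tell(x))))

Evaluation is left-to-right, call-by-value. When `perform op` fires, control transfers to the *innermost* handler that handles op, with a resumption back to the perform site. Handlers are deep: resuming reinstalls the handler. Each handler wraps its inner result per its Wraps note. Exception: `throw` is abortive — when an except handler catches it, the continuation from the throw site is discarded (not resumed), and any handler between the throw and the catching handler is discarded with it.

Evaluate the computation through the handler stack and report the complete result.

Working:
throw(4) @ H0 re-raised
throw(4) @ H3 caught ⇒ 20
H4 returns [20]
= [20]

Answer: [20]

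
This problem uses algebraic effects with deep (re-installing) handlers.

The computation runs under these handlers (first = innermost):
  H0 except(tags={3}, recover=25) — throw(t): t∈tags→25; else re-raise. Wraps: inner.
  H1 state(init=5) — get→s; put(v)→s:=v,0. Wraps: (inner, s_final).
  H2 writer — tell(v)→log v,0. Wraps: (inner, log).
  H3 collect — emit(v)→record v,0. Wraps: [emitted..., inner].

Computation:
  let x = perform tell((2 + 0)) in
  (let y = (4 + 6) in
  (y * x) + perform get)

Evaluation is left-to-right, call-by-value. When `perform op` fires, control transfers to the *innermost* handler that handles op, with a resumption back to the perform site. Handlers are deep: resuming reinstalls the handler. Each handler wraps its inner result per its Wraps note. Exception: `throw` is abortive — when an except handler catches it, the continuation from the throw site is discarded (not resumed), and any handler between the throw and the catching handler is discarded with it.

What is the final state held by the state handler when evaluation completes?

Answer: 5

Evaluation trace:
tell(2) @ H2 ⇒ log+=2
get @ H1 ⇒ 5
H0 returns 5
H1 returns (5, 5)
H2 returns ((5, 5), (2))
H3 returns [((5, 5), (2))]
= [((5, 5), (2))]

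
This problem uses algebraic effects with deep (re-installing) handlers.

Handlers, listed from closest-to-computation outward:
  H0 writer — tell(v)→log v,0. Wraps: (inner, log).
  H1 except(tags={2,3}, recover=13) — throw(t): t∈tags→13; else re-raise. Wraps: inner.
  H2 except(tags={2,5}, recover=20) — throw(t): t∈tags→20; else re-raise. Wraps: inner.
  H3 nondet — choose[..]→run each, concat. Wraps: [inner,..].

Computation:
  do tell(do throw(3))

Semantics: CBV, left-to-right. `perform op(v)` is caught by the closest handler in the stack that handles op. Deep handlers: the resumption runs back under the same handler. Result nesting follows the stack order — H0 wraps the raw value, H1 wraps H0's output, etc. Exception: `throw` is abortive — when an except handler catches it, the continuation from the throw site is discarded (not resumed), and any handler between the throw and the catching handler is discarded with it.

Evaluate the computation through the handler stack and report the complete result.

Working:
throw(3) @ H1 caught ⇒ 13
H2 returns 13
H3 returns [13]
= [13]

Answer: [13]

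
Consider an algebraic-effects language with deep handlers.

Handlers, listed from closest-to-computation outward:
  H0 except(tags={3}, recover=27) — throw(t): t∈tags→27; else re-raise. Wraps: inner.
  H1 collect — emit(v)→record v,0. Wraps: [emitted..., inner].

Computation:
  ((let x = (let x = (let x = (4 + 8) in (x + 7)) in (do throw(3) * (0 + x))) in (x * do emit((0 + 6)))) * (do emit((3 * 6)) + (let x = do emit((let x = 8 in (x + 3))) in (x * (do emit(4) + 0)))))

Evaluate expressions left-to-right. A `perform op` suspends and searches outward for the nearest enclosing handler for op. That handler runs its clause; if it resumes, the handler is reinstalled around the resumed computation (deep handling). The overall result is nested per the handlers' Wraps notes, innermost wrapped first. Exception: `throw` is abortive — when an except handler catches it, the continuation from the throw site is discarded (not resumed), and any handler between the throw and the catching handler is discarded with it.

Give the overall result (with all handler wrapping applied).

Evaluation trace:
throw(3) @ H0 caught ⇒ 27
H1 returns [27]
= [27]

Answer: [27]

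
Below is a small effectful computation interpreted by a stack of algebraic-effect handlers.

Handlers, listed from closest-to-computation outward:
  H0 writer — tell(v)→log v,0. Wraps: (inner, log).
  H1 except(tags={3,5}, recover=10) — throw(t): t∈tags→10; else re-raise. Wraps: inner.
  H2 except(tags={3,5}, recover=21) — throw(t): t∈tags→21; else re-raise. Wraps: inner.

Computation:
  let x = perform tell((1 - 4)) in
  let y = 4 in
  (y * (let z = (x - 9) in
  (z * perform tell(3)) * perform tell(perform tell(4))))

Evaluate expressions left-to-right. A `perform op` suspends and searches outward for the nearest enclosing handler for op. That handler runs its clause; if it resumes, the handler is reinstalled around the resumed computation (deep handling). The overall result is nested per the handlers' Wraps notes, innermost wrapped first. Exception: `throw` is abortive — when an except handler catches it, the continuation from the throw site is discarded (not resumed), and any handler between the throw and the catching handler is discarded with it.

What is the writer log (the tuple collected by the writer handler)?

Answer: (-3, 3, 4, 0)

Evaluation trace:
tell(-3) @ H0 ⇒ log+=-3
tell(3) @ H0 ⇒ log+=3
tell(4) @ H0 ⇒ log+=4
tell(0) @ H0 ⇒ log+=0
H0 returns (0, (-3, 3, 4, 0))
H1 returns (0, (-3, 3, 4, 0))
H2 returns (0, (-3, 3, 4, 0))
= (0, (-3, 3, 4, 0))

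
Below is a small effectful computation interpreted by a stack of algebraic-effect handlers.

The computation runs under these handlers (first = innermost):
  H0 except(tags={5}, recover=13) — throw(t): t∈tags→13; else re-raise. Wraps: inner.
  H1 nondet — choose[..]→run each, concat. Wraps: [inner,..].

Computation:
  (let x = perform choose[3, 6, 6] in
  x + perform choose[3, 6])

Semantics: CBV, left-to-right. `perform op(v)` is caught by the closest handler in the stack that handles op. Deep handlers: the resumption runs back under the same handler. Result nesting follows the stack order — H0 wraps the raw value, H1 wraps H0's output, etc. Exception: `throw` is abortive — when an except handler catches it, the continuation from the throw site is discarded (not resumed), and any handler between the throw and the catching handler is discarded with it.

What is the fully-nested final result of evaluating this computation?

Evaluation trace:
choose[3, 6, 6] @ H1
  branch[0] choose=3:
    choose[3, 6] @ H1
      branch[0] choose=3:
        H0 returns 6
        H1 returns [6]
      branch[1] choose=6:
        H0 returns 9
        H1 returns [9]
  branch[1] choose=6:
    choose[3, 6] @ H1
      branch[0] choose=3:
        H0 returns 9
        H1 returns [9]
      branch[1] choose=6:
        H0 returns 12
        H1 returns [12]
  branch[2] choose=6:
    choose[3, 6] @ H1
      branch[0] choose=3:
        H0 returns 9
        H1 returns [9]
      branch[1] choose=6:
        H0 returns 12
        H1 returns [12]
= [6, 9, 9, 12, 9, 12]

Answer: [6, 9, 9, 12, 9, 12]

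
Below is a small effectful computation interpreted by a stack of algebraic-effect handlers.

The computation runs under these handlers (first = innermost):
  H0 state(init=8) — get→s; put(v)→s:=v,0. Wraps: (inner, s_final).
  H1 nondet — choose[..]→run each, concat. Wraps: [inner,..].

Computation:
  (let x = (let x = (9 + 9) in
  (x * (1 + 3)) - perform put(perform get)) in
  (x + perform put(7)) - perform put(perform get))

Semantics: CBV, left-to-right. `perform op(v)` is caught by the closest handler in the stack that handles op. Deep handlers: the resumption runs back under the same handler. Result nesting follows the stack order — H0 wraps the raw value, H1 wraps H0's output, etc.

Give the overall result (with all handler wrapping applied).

Answer: [(72, 7)]

Working:
get @ H0 ⇒ 8
put(8) @ H0 ⇒ s:=8
put(7) @ H0 ⇒ s:=7
get @ H0 ⇒ 7
put(7) @ H0 ⇒ s:=7
H0 returns (72, 7)
H1 returns [(72, 7)]
= [(72, 7)]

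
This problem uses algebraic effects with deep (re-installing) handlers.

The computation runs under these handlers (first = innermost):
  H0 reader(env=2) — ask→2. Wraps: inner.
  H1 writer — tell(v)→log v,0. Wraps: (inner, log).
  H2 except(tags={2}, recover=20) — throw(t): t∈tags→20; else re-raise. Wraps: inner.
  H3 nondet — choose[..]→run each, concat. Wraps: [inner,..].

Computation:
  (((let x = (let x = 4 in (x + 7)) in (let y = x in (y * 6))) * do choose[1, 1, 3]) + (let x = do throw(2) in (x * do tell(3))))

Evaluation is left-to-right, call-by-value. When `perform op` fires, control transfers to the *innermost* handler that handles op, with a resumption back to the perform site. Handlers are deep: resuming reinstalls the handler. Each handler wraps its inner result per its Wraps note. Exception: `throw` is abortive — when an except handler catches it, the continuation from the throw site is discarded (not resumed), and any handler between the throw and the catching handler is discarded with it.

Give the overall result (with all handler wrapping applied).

Evaluation trace:
choose[1, 1, 3] @ H3
  branch[0] choose=1:
    throw(2) @ H2 caught ⇒ 20
    H3 returns [20]
  branch[1] choose=1:
    throw(2) @ H2 caught ⇒ 20
    H3 returns [20]
  branch[2] choose=3:
    throw(2) @ H2 caught ⇒ 20
    H3 returns [20]
= [20, 20, 20]

Answer: [20, 20, 20]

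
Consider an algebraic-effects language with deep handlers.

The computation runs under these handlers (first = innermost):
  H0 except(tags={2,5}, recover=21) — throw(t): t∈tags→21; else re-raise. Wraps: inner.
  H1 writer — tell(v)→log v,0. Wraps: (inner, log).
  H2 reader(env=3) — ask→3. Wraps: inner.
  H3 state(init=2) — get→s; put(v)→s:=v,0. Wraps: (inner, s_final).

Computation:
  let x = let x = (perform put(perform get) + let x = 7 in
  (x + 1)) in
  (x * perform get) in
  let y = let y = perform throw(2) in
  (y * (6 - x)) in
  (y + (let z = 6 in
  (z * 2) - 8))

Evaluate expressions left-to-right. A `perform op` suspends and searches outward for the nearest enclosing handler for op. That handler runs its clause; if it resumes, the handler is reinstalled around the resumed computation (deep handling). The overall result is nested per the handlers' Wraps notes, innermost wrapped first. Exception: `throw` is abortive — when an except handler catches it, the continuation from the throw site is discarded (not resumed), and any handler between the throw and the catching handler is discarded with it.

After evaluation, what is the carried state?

Answer: 2

Evaluation trace:
get @ H3 ⇒ 2
put(2) @ H3 ⇒ s:=2
get @ H3 ⇒ 2
throw(2) @ H0 caught ⇒ 21
H1 returns (21, ())
H2 returns (21, ())
H3 returns ((21, ()), 2)
= ((21, ()), 2)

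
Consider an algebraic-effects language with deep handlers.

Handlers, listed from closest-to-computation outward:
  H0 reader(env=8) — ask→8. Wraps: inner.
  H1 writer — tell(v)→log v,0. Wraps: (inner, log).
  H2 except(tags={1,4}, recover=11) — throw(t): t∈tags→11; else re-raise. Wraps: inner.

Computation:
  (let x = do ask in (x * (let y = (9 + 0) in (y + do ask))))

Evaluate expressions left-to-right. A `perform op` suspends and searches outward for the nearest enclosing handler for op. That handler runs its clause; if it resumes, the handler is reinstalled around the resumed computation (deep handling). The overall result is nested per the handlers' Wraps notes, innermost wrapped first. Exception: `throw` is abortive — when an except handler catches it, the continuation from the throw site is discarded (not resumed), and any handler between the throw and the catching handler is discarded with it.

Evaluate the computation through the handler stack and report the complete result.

Working:
ask @ H0 ⇒ 8
ask @ H0 ⇒ 8
H0 returns 136
H1 returns (136, ())
H2 returns (136, ())
= (136, ())

Answer: (136, ())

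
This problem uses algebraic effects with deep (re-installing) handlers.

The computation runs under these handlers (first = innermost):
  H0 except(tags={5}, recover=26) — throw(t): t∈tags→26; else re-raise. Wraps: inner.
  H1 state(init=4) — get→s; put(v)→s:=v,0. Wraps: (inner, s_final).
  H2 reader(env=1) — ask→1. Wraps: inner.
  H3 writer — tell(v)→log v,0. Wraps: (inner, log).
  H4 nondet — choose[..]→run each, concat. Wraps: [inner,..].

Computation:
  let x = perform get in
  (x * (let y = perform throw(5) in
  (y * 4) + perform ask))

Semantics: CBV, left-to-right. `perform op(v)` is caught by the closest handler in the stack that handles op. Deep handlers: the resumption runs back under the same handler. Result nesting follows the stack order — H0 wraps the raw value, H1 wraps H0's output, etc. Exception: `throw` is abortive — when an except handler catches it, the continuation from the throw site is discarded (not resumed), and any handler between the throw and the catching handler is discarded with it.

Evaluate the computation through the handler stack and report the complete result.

Answer: [((26, 4), ())]

Step-by-step:
get @ H1 ⇒ 4
throw(5) @ H0 caught ⇒ 26
H1 returns (26, 4)
H2 returns (26, 4)
H3 returns ((26, 4), ())
H4 returns [((26, 4), ())]
= [((26, 4), ())]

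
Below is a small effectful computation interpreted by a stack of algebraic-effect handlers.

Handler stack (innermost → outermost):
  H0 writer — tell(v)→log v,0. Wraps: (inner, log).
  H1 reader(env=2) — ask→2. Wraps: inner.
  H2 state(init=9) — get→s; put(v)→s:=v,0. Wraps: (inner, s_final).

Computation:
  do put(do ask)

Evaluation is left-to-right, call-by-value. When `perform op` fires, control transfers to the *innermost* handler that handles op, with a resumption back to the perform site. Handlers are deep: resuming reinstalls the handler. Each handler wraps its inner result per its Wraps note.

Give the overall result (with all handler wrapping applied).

Evaluation trace:
ask @ H1 ⇒ 2
put(2) @ H2 ⇒ s:=2
H0 returns (0, ())
H1 returns (0, ())
H2 returns ((0, ()), 2)
= ((0, ()), 2)

Answer: ((0, ()), 2)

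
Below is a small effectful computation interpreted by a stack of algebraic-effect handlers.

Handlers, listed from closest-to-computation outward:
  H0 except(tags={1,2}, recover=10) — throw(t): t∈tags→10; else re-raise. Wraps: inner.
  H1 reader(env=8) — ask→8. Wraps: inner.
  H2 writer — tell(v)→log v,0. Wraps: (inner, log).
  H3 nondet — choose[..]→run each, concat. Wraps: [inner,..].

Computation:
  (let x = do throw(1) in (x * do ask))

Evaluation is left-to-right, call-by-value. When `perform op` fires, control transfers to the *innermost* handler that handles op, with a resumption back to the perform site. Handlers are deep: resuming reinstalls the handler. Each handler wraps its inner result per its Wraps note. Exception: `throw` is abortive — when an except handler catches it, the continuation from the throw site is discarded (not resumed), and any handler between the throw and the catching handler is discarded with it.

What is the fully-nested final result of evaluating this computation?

Step-by-step:
throw(1) @ H0 caught ⇒ 10
H1 returns 10
H2 returns (10, ())
H3 returns [(10, ())]
= [(10, ())]

Answer: [(10, ())]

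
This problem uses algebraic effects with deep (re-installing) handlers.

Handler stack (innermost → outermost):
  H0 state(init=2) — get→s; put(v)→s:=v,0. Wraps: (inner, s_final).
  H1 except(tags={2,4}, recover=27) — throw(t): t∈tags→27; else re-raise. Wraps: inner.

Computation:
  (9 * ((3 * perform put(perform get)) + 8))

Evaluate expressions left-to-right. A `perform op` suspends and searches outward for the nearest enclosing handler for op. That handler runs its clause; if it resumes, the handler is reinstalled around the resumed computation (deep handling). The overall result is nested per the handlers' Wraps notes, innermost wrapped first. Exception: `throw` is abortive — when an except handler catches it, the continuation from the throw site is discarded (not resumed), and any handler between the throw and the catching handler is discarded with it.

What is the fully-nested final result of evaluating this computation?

Working:
get @ H0 ⇒ 2
put(2) @ H0 ⇒ s:=2
H0 returns (72, 2)
H1 returns (72, 2)
= (72, 2)

Answer: (72, 2)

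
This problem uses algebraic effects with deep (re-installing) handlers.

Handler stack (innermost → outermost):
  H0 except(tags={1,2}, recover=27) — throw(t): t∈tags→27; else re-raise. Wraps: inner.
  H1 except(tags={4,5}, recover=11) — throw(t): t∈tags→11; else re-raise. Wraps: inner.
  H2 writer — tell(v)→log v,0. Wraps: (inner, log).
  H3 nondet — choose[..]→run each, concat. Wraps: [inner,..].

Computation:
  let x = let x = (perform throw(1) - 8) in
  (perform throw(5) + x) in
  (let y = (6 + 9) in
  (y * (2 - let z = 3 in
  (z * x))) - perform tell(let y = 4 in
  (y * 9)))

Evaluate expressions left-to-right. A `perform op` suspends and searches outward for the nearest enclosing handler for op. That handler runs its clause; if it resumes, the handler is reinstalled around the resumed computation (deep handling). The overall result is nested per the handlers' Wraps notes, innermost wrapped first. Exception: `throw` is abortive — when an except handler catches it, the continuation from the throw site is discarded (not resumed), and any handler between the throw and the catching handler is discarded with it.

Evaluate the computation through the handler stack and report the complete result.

Answer: [(27, ())]

Step-by-step:
throw(1) @ H0 caught ⇒ 27
H1 returns 27
H2 returns (27, ())
H3 returns [(27, ())]
= [(27, ())]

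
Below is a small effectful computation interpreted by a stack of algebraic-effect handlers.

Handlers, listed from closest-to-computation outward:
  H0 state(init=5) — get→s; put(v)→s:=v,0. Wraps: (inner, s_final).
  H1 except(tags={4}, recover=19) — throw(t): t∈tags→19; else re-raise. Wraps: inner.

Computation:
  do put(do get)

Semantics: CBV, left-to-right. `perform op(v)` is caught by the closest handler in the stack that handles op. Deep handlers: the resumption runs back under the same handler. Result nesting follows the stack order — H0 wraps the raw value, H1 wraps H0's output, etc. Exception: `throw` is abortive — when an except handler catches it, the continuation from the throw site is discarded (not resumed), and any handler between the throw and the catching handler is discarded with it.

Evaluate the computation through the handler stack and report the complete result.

Step-by-step:
get @ H0 ⇒ 5
put(5) @ H0 ⇒ s:=5
H0 returns (0, 5)
H1 returns (0, 5)
= (0, 5)

Answer: (0, 5)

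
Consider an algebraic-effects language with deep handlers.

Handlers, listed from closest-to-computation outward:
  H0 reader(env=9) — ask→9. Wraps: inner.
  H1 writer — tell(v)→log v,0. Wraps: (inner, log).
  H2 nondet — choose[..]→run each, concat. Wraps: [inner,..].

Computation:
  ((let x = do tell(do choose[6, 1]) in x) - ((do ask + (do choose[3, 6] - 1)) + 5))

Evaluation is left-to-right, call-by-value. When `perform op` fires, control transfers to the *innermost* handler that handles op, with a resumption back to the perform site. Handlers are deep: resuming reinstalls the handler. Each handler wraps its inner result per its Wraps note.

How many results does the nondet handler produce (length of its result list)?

Step-by-step:
choose[6, 1] @ H2
  branch[0] choose=6:
    tell(6) @ H1 ⇒ log+=6
    ask @ H0 ⇒ 9
    choose[3, 6] @ H2
      branch[0] choose=3:
        H0 returns -16
        H1 returns (-16, (6))
        H2 returns [(-16, (6))]
      branch[1] choose=6:
        H0 returns -19
        H1 returns (-19, (6))
        H2 returns [(-19, (6))]
  branch[1] choose=1:
    tell(1) @ H1 ⇒ log+=1
    ask @ H0 ⇒ 9
    choose[3, 6] @ H2
      branch[0] choose=3:
        H0 returns -16
        H1 returns (-16, (1))
        H2 returns [(-16, (1))]
      branch[1] choose=6:
        H0 returns -19
        H1 returns (-19, (1))
        H2 returns [(-19, (1))]
= [(-16, (6)), (-19, (6)), (-16, (1)), (-19, (1))]

Answer: 4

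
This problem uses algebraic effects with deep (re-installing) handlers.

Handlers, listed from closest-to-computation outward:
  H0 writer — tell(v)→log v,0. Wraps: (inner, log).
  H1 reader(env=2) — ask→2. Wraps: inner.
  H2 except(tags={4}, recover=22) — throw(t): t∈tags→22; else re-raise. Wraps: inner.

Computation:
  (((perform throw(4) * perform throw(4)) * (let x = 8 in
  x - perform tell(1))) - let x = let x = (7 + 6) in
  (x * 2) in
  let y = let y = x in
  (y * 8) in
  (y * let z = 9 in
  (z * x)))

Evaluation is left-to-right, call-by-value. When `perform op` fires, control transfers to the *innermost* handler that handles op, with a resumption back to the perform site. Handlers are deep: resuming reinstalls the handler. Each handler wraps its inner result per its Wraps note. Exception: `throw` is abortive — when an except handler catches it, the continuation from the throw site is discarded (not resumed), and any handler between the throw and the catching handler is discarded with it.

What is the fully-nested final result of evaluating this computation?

Working:
throw(4) @ H2 caught ⇒ 22
= 22

Answer: 22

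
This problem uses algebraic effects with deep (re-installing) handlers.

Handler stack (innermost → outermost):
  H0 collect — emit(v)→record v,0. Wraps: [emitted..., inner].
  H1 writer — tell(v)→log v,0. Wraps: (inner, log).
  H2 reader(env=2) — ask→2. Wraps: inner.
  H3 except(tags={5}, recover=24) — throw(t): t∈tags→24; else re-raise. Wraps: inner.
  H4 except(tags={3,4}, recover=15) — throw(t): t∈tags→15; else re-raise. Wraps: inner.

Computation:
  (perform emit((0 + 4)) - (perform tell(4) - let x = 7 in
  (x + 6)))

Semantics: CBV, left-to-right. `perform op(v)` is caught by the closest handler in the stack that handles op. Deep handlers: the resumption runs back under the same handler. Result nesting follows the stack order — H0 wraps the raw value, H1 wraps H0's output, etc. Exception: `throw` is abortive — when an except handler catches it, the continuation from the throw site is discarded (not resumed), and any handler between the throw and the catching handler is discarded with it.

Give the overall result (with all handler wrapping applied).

Working:
emit(4) @ H0 ⇒ out+=4
tell(4) @ H1 ⇒ log+=4
H0 returns [4, 13]
H1 returns ([4, 13], (4))
H2 returns ([4, 13], (4))
H3 returns ([4, 13], (4))
H4 returns ([4, 13], (4))
= ([4, 13], (4))

Answer: ([4, 13], (4))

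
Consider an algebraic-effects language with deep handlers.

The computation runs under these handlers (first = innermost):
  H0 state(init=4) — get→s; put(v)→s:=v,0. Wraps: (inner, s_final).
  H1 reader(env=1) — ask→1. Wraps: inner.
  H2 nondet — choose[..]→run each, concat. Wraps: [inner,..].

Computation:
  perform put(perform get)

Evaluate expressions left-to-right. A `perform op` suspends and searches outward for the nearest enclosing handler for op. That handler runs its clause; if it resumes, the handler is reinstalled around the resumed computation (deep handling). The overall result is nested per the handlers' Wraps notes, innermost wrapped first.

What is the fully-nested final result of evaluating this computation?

Answer: [(0, 4)]

Working:
get @ H0 ⇒ 4
put(4) @ H0 ⇒ s:=4
H0 returns (0, 4)
H1 returns (0, 4)
H2 returns [(0, 4)]
= [(0, 4)]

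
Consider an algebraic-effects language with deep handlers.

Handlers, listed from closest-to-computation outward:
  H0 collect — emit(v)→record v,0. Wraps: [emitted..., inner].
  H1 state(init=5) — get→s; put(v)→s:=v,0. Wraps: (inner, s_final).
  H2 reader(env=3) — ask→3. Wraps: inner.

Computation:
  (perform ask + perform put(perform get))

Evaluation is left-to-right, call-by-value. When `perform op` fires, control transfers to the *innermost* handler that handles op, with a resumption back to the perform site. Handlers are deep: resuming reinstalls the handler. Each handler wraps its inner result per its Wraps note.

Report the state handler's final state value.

Working:
ask @ H2 ⇒ 3
get @ H1 ⇒ 5
put(5) @ H1 ⇒ s:=5
H0 returns [3]
H1 returns ([3], 5)
H2 returns ([3], 5)
= ([3], 5)

Answer: 5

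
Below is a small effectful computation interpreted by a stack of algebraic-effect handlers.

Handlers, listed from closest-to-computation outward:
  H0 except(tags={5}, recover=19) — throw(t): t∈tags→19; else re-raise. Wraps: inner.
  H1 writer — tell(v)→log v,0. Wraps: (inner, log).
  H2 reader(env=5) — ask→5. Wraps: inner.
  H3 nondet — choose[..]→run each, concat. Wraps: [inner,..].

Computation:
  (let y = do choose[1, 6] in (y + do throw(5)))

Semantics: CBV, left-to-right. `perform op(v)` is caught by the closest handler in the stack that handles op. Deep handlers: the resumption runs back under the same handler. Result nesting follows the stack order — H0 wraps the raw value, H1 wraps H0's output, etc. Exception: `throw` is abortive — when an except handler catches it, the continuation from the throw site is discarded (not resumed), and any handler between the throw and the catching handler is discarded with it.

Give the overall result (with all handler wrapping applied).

Answer: [(19, ()), (19, ())]

Working:
choose[1, 6] @ H3
  branch[0] choose=1:
    throw(5) @ H0 caught ⇒ 19
    H1 returns (19, ())
    H2 returns (19, ())
    H3 returns [(19, ())]
  branch[1] choose=6:
    throw(5) @ H0 caught ⇒ 19
    H1 returns (19, ())
    H2 returns (19, ())
    H3 returns [(19, ())]
= [(19, ()), (19, ())]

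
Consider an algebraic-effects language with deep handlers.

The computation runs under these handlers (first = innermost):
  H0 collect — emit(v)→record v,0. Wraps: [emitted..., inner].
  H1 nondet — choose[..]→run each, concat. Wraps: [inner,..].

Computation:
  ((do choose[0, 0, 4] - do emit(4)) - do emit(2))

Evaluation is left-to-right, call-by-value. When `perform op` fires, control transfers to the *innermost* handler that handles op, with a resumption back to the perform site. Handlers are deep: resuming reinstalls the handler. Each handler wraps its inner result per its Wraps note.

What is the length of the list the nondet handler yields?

Answer: 3

Evaluation trace:
choose[0, 0, 4] @ H1
  branch[0] choose=0:
    emit(4) @ H0 ⇒ out+=4
    emit(2) @ H0 ⇒ out+=2
    H0 returns [4, 2, 0]
    H1 returns [[4, 2, 0]]
  branch[1] choose=0:
    emit(4) @ H0 ⇒ out+=4
    emit(2) @ H0 ⇒ out+=2
    H0 returns [4, 2, 0]
    H1 returns [[4, 2, 0]]
  branch[2] choose=4:
    emit(4) @ H0 ⇒ out+=4
    emit(2) @ H0 ⇒ out+=2
    H0 returns [4, 2, 4]
    H1 returns [[4, 2, 4]]
= [[4, 2, 0], [4, 2, 0], [4, 2, 4]]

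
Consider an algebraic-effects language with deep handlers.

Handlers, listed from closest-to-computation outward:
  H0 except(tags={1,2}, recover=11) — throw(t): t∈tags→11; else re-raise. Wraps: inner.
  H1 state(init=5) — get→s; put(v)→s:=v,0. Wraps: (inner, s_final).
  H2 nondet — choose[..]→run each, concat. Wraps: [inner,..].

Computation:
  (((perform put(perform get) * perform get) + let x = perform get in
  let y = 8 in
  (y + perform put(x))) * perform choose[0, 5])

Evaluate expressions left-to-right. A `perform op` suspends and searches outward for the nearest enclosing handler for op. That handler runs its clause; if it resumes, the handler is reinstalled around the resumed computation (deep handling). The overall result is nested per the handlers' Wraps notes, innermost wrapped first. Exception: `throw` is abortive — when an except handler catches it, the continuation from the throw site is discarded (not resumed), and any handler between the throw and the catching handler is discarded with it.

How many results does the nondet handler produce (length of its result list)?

Answer: 2

Working:
get @ H1 ⇒ 5
put(5) @ H1 ⇒ s:=5
get @ H1 ⇒ 5
get @ H1 ⇒ 5
put(5) @ H1 ⇒ s:=5
choose[0, 5] @ H2
  branch[0] choose=0:
    H0 returns 0
    H1 returns (0, 5)
    H2 returns [(0, 5)]
  branch[1] choose=5:
    H0 returns 40
    H1 returns (40, 5)
    H2 returns [(40, 5)]
= [(0, 5), (40, 5)]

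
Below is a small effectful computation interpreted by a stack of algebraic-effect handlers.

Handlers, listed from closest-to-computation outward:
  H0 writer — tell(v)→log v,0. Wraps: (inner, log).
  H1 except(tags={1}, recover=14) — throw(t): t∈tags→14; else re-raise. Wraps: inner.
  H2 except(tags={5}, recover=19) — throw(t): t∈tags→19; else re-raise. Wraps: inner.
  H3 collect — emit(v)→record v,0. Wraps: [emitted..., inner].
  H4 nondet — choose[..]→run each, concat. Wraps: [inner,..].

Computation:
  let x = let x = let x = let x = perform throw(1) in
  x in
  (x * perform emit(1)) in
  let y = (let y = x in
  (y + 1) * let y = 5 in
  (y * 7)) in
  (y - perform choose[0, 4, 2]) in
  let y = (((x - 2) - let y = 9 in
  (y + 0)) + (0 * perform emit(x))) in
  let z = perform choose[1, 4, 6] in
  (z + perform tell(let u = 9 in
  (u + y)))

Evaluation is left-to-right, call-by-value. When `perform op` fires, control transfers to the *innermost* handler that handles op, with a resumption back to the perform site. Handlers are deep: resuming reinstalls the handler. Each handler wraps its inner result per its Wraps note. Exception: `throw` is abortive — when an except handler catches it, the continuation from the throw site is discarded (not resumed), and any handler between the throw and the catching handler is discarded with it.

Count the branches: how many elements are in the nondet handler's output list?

Evaluation trace:
throw(1) @ H1 caught ⇒ 14
H2 returns 14
H3 returns [14]
H4 returns [[14]]
= [[14]]

Answer: 1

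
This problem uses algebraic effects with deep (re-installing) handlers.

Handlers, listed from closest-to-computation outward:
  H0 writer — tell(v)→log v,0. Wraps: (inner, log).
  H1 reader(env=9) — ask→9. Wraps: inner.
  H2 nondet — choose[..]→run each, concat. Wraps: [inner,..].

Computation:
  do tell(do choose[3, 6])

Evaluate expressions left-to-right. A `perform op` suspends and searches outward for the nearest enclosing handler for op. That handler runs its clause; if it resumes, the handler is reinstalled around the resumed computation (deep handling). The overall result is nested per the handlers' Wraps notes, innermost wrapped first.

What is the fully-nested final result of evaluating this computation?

Answer: [(0, (3)), (0, (6))]

Evaluation trace:
choose[3, 6] @ H2
  branch[0] choose=3:
    tell(3) @ H0 ⇒ log+=3
    H0 returns (0, (3))
    H1 returns (0, (3))
    H2 returns [(0, (3))]
  branch[1] choose=6:
    tell(6) @ H0 ⇒ log+=6
    H0 returns (0, (6))
    H1 returns (0, (6))
    H2 returns [(0, (6))]
= [(0, (3)), (0, (6))]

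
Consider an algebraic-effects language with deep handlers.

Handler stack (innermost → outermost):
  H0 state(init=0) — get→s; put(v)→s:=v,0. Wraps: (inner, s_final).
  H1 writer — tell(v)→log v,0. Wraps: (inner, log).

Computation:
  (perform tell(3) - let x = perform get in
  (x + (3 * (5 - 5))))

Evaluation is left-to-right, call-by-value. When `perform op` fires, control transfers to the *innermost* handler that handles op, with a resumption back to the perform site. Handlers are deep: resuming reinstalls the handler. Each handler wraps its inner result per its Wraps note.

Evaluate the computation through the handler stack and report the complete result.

Working:
tell(3) @ H1 ⇒ log+=3
get @ H0 ⇒ 0
H0 returns (0, 0)
H1 returns ((0, 0), (3))
= ((0, 0), (3))

Answer: ((0, 0), (3))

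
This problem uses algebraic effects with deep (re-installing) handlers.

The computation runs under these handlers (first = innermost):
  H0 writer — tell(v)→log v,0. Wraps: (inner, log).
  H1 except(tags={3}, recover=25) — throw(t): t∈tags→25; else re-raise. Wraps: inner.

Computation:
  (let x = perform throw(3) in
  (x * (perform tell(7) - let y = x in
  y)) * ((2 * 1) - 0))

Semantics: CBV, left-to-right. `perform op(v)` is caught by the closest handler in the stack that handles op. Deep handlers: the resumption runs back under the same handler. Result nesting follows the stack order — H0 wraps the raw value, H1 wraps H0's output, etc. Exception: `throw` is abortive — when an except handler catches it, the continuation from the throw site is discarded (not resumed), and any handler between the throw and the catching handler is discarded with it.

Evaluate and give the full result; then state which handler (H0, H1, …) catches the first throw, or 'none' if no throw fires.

Answer: 25 ; first throw caught by: H1

Step-by-step:
throw(3) @ H1 caught ⇒ 25
= 25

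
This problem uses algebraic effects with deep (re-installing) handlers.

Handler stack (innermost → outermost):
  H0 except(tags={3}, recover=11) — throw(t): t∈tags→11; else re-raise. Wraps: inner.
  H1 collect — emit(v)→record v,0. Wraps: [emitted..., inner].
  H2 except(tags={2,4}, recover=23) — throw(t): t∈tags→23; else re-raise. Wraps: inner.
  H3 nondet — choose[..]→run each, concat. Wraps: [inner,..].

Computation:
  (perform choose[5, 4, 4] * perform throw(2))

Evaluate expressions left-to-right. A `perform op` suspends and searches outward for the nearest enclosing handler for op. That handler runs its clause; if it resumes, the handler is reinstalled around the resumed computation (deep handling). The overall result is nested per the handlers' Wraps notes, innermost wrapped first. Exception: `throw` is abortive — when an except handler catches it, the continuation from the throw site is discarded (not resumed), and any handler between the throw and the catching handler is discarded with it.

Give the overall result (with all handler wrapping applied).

Step-by-step:
choose[5, 4, 4] @ H3
  branch[0] choose=5:
    throw(2) @ H0 re-raised
    throw(2) @ H2 caught ⇒ 23
    H3 returns [23]
  branch[1] choose=4:
    throw(2) @ H0 re-raised
    throw(2) @ H2 caught ⇒ 23
    H3 returns [23]
  branch[2] choose=4:
    throw(2) @ H0 re-raised
    throw(2) @ H2 caught ⇒ 23
    H3 returns [23]
= [23, 23, 23]

Answer: [23, 23, 23]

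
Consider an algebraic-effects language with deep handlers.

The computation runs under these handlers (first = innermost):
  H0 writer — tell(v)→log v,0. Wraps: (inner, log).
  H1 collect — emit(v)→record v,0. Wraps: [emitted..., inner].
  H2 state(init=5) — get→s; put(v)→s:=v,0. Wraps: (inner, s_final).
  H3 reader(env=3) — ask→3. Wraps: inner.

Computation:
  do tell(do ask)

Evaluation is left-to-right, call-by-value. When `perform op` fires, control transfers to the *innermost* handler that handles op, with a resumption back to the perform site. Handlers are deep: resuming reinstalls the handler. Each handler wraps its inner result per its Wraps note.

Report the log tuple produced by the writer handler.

Evaluation trace:
ask @ H3 ⇒ 3
tell(3) @ H0 ⇒ log+=3
H0 returns (0, (3))
H1 returns [(0, (3))]
H2 returns ([(0, (3))], 5)
H3 returns ([(0, (3))], 5)
= ([(0, (3))], 5)

Answer: (3)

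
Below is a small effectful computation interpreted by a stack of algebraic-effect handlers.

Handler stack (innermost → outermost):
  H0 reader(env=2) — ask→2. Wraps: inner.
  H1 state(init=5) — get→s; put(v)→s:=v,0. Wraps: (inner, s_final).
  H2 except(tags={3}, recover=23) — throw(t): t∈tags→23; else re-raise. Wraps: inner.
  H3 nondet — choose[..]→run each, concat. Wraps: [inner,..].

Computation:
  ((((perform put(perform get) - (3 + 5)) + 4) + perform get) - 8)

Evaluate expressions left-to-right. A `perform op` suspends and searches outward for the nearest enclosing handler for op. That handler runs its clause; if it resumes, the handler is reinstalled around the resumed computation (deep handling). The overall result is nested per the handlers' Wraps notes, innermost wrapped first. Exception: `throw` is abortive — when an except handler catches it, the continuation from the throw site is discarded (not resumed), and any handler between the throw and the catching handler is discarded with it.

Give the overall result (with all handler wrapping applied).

Working:
get @ H1 ⇒ 5
put(5) @ H1 ⇒ s:=5
get @ H1 ⇒ 5
H0 returns -7
H1 returns (-7, 5)
H2 returns (-7, 5)
H3 returns [(-7, 5)]
= [(-7, 5)]

Answer: [(-7, 5)]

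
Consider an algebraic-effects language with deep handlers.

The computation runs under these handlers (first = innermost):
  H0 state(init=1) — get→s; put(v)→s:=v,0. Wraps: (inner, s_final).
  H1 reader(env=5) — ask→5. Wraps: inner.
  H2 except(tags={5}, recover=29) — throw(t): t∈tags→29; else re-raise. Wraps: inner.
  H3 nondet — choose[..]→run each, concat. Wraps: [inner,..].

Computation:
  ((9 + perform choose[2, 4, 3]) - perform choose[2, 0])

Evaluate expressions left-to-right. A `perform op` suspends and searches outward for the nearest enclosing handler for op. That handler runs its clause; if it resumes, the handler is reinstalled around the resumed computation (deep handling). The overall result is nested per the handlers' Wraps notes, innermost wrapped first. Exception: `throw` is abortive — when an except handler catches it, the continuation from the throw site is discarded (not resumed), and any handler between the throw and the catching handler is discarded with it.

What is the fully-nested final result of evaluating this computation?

Step-by-step:
choose[2, 4, 3] @ H3
  branch[0] choose=2:
    choose[2, 0] @ H3
      branch[0] choose=2:
        H0 returns (9, 1)
        H1 returns (9, 1)
        H2 returns (9, 1)
        H3 returns [(9, 1)]
      branch[1] choose=0:
        H0 returns (11, 1)
        H1 returns (11, 1)
        H2 returns (11, 1)
        H3 returns [(11, 1)]
  branch[1] choose=4:
    choose[2, 0] @ H3
      branch[0] choose=2:
        H0 returns (11, 1)
        H1 returns (11, 1)
        H2 returns (11, 1)
        H3 returns [(11, 1)]
      branch[1] choose=0:
        H0 returns (13, 1)
        H1 returns (13, 1)
        H2 returns (13, 1)
        H3 returns [(13, 1)]
  branch[2] choose=3:
    choose[2, 0] @ H3
      branch[0] choose=2:
        H0 returns (10, 1)
        H1 returns (10, 1)
        H2 returns (10, 1)
        H3 returns [(10, 1)]
      branch[1] choose=0:
        H0 returns (12, 1)
        H1 returns (12, 1)
        H2 returns (12, 1)
        H3 returns [(12, 1)]
= [(9, 1), (11, 1), (11, 1), (13, 1), (10, 1), (12, 1)]

Answer: [(9, 1), (11, 1), (11, 1), (13, 1), (10, 1), (12, 1)]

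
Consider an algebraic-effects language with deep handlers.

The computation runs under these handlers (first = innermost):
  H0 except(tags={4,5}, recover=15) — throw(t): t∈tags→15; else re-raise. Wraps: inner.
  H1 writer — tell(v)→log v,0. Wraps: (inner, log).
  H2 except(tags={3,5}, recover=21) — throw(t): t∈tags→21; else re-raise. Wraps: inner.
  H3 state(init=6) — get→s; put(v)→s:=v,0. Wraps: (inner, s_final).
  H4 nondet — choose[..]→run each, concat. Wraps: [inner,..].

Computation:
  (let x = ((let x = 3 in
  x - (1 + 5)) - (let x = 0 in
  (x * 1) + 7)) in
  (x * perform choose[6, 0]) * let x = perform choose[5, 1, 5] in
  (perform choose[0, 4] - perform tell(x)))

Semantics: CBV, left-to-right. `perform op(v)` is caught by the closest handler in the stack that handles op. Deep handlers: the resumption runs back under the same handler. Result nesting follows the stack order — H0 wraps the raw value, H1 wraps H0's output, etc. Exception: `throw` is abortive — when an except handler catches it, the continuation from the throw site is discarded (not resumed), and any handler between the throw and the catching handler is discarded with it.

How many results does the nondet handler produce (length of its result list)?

Answer: 12

Evaluation trace:
choose[6, 0] @ H4
  branch[0] choose=6:
    choose[5, 1, 5] @ H4
      branch[0] choose=5:
        choose[0, 4] @ H4
          branch[0] choose=0:
            tell(5) @ H1 ⇒ log+=5
            H0 returns 0
            H1 returns (0, (5))
            H2 returns (0, (5))
            H3 returns ((0, (5)), 6)
            H4 returns [((0, (5)), 6)]
          branch[1] choose=4:
            tell(5) @ H1 ⇒ log+=5
            H0 returns -240
            H1 returns (-240, (5))
            H2 returns (-240, (5))
            H3 returns ((-240, (5)), 6)
            H4 returns [((-240, (5)), 6)]
      branch[1] choose=1:
        choose[0, 4] @ H4
          branch[0] choose=0:
            tell(1) @ H1 ⇒ log+=1
            H0 returns 0
            H1 returns (0, (1))
            H2 returns (0, (1))
            H3 returns ((0, (1)), 6)
            H4 returns [((0, (1)), 6)]
          branch[1] choose=4:
            tell(1) @ H1 ⇒ log+=1
            H0 returns -240
            H1 returns (-240, (1))
            H2 returns (-240, (1))
            H3 returns ((-240, (1)), 6)
            H4 returns [((-240, (1)), 6)]
      branch[2] choose=5:
        choose[0, 4] @ H4
          branch[0] choose=0:
            tell(5) @ H1 ⇒ log+=5
            H0 returns 0
            H1 returns (0, (5))
            H2 returns (0, (5))
            H3 returns ((0, (5)), 6)
            H4 returns [((0, (5)), 6)]
          branch[1] choose=4:
            tell(5) @ H1 ⇒ log+=5
            H0 returns -240
            H1 returns (-240, (5))
            H2 returns (-240, (5))
            H3 returns ((-240, (5)), 6)
            H4 returns [((-240, (5)), 6)]
  branch[1] choose=0:
    choose[5, 1, 5] @ H4
      branch[0] choose=5:
        choose[0, 4] @ H4
          branch[0] choose=0:
            tell(5) @ H1 ⇒ log+=5
            H0 returns 0
            H1 returns (0, (5))
            H2 returns (0, (5))
            H3 returns ((0, (5)), 6)
            H4 returns [((0, (5)), 6)]
          branch[1] choose=4:
            tell(5) @ H1 ⇒ log+=5
            H0 returns 0
            H1 returns (0, (5))
            H2 returns (0, (5))
            H3 returns ((0, (5)), 6)
            H4 returns [((0, (5)), 6)]
      branch[1] choose=1:
        choose[0, 4] @ H4
          branch[0] choose=0:
            tell(1) @ H1 ⇒ log+=1
            H0 returns 0
            H1 returns (0, (1))
            H2 returns (0, (1))
            H3 returns ((0, (1)), 6)
            H4 returns [((0, (1)), 6)]
          branch[1] choose=4:
            tell(1) @ H1 ⇒ log+=1
            H0 returns 0
            H1 returns (0, (1))
            H2 returns (0, (1))
            H3 returns ((0, (1)), 6)
            H4 returns [((0, (1)), 6)]
      branch[2] choose=5:
        choose[0, 4] @ H4
          branch[0] choose=0:
            tell(5) @ H1 ⇒ log+=5
            H0 returns 0
            H1 returns (0, (5))
            H2 returns (0, (5))
            H3 returns ((0, (5)), 6)
            H4 returns [((0, (5)), 6)]
          branch[1] choose=4:
            tell(5) @ H1 ⇒ log+=5
            H0 returns 0
            H1 returns (0, (5))
            H2 returns (0, (5))
            H3 returns ((0, (5)), 6)
            H4 returns [((0, (5)), 6)]
= [((0, (5)), 6), ((-240, (5)), 6), ((0, (1)), 6), ((-240, (1)), 6), ((0, (5)), 6), ((-240, (5)), 6), ((0, (5)), 6), ((0, (5)), 6), ((0, (1)), 6), ((0, (1)), 6), ((0, (5)), 6), ((0, (5)), 6)]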